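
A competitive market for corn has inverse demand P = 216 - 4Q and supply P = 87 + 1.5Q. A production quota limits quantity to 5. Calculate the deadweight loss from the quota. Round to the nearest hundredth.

Unrestricted equilibrium: Q* = (216 - 87)/(4 + 1.5) = 23.4545.
At Q = 5 the demand price is 216 - 4(5) = 196 and the supply price is 87 + 1.5(5) = 94.5.
Deadweight loss is the triangle between the curves from 5 to 23.4545: (1/2)(196 - 94.5)(23.4545 - 5) = 936.5682.

936.57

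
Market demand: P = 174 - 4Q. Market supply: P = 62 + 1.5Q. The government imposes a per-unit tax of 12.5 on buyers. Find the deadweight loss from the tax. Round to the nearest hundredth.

14.20

Without the tax, 174 - 4Q = 62 + 1.5Q so Q* = 20.3636 and P* = 92.5455.
A tax on buyers shifts demand down by 12.5: (174 - 12.5) - 4Q = 62 + 1.5Q, so Q_t = 18.0909. Buyers pay P_b = 101.6364; sellers receive P_s = P_b - 12.5 = 89.1364.
The welfare triangle lost has base Q* - Q_t = 2.2727 and height t = 12.5, so DWL = (1/2)(2.2727)(12.5) = 14.2045.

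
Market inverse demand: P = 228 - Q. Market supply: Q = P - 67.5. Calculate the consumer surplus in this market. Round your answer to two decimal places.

3220.03

Rewriting supply in inverse form: P = 67.5 + Q.
Setting demand equal to supply, 160.5 = 2Q, so Q* = 80.25 and P* = 147.75.
The demand choke price is 228, so CS = (1/2)(Q*)(228 - P*) = (1/2)(80.25)(80.25) = 3220.0312.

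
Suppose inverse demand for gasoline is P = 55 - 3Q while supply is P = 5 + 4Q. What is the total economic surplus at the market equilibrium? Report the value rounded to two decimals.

178.57

Set 55 - 3Q = 5 + 4Q, which gives 50 = 7Q, so Q* = 7.1429 and P* = 55 - 3(7.1429) = 33.5714.
CS = (1/2)(7.1429)(21.4286) = 76.5306 and PS = (1/2)(7.1429)(28.5714) = 102.0408, so total surplus = 178.5714.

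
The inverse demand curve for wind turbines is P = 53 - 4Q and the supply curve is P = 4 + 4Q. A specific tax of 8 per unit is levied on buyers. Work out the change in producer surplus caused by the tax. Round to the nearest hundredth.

Without the tax, 53 - 4Q = 4 + 4Q so Q* = 6.125 and P* = 28.5.
A tax on buyers shifts demand down by 8: (53 - 8) - 4Q = 4 + 4Q, so Q_t = 5.125. Buyers pay P_b = 32.5; sellers receive P_s = P_b - 8 = 24.5.
PS falls from (1/2)(6.125)(24.5) = 75.0312 to (1/2)(5.125)(20.5) = 52.5312, a change of -22.5.

-22.50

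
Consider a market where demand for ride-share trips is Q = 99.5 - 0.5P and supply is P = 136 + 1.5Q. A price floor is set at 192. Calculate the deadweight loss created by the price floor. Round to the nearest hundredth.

367.94

Rewriting demand in inverse form: P = 199 - 2Q.
Free-market equilibrium: 199 - 2Q = 136 + 1.5Q gives Q* = 18, P* = 163.
At P = 192, buyers demand (199 - 192)/2 = 3.5 while sellers would supply more, so the quantity traded is 3.5 at price 192.
At Q = 3.5 the demand price is 192 and the supply price is 141.25. Deadweight loss is the triangle between the curves from 3.5 to 18: (1/2)(192 - 141.25)(18 - 3.5) = 367.9375.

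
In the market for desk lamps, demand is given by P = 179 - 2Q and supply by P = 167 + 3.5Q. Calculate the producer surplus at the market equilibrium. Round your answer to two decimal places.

Setting demand equal to supply, 12 = 5.5Q, so Q* = 2.1818 and P* = 174.6364.
PS is the area between P* and the supply curve from 0 to Q*: (1/2)(2.1818)(7.6364) = 8.3306.

8.33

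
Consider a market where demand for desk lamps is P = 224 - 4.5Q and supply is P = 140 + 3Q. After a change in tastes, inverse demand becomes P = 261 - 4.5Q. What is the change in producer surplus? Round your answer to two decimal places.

Initial equilibrium: Q_0 = 11.2, P_0 = 173.6; CS_0 = (1/2)(11.2)(50.4) = 282.24, PS_0 = (1/2)(11.2)(33.6) = 188.16.
New equilibrium: 261 - 4.5Q = 140 + 3Q gives Q_1 = 16.1333, P_1 = 188.4; CS_1 = 585.64, PS_1 = 390.4267.
Change in producer surplus = 390.4267 - 188.16 = 202.2667.

202.27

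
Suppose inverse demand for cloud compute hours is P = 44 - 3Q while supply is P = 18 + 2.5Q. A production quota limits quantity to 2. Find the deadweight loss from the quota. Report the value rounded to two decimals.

20.45

Unrestricted equilibrium: Q* = (44 - 18)/(3 + 2.5) = 4.7273.
At Q = 2 the demand price is 44 - 3(2) = 38 and the supply price is 18 + 2.5(2) = 23.
Deadweight loss is the triangle between the curves from 2 to 4.7273: (1/2)(38 - 23)(4.7273 - 2) = 20.4545.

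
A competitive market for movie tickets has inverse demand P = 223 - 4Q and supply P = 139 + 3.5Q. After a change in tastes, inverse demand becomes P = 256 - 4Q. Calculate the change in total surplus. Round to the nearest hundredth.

Initial equilibrium: Q_0 = 11.2, P_0 = 178.2; CS_0 = (1/2)(11.2)(44.8) = 250.88, PS_0 = (1/2)(11.2)(39.2) = 219.52.
New equilibrium: 256 - 4Q = 139 + 3.5Q gives Q_1 = 15.6, P_1 = 193.6; CS_1 = 486.72, PS_1 = 425.88.
Change in total surplus = (486.72 + 425.88) - (250.88 + 219.52) = 442.2.

442.20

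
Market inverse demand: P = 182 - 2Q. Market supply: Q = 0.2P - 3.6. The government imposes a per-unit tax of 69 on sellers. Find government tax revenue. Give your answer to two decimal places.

936.43

Rewriting supply in inverse form: P = 18 + 5Q.
Without the tax, 182 - 2Q = 18 + 5Q so Q* = 23.4286 and P* = 135.1429.
A tax on sellers shifts supply up by 69: 182 - 2Q = 18 + 5Q + 69, so Q_t = 13.5714. Buyers pay P_b = 154.8571; sellers receive P_s = P_b - 69 = 85.8571.
Revenue is the tax times quantity traded: 69 x 13.5714 = 936.4286.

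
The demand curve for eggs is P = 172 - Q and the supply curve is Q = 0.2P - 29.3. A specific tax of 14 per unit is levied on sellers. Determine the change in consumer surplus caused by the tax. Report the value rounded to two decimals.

-7.19

Rewriting supply in inverse form: P = 146.5 + 5Q.
Pre-tax equilibrium: 172 - Q = 146.5 + 5Q gives Q* = 4.25, P* = 167.75.
With the tax, sellers need 14 more per unit: 172 - Q = 146.5 + 5Q + 14, so Q_t = 1.9167. Buyers pay P_b = 170.0833; sellers receive P_s = P_b - 14 = 156.0833.
Consumers lose the trapezoid between P* and P_b out to Q_t plus the triangle from Q_t to Q*: change in CS = 1.8368 - 9.0312 = -7.1944.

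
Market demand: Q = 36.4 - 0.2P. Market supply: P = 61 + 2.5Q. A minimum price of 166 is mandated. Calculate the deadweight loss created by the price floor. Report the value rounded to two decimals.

Rewriting demand in inverse form: P = 182 - 5Q.
Free-market equilibrium: 182 - 5Q = 61 + 2.5Q gives Q* = 16.1333, P* = 101.3333.
At P = 166, buyers demand (182 - 166)/5 = 3.2 while sellers would supply more, so the quantity traded is 3.2 at price 166.
The lost-trades triangle has base Q* - 3.2 = 12.9333 and height equal to the gap between the curves at Q = 3.2, which is 166 - 69 = 97. DWL = (1/2)(12.9333)(97) = 627.2667.

627.27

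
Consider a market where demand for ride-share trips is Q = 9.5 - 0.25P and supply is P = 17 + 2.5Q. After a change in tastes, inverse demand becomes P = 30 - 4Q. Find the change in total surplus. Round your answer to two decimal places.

-20.92

Rewriting demand in inverse form: P = 38 - 4Q.
Initial equilibrium: Q_0 = 3.2308, P_0 = 25.0769; CS_0 = (1/2)(3.2308)(12.9231) = 20.8757, PS_0 = (1/2)(3.2308)(8.0769) = 13.0473.
New equilibrium: 30 - 4Q = 17 + 2.5Q gives Q_1 = 2, P_1 = 22; CS_1 = 8, PS_1 = 5.
Change in total surplus = (8 + 5) - (20.8757 + 13.0473) = -20.9231.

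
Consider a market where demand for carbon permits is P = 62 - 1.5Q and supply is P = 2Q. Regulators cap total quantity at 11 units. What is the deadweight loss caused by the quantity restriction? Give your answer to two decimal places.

Unrestricted equilibrium: Q* = (62 - 0)/(1.5 + 2) = 17.7143.
At Q = 11 the demand price is 62 - 1.5(11) = 45.5 and the supply price is 0 + 2(11) = 22.
DWL = (1/2)(gap between curves at 11) x (Q* - 11) = (1/2)(23.5)(6.7143) = 78.8929.

78.89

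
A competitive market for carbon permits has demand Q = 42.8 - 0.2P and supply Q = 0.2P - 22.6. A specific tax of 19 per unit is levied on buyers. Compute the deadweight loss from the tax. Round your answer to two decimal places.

Rewriting demand in inverse form: P = 214 - 5Q.
Rewriting supply in inverse form: P = 113 + 5Q.
Pre-tax equilibrium: 214 - 5Q = 113 + 5Q gives Q* = 10.1, P* = 163.5.
With the tax, buyers' net willingness to pay falls by 19: (214 - 19) - 5Q = 113 + 5Q, so Q_t = 8.2. Buyers pay P_b = 173; sellers receive P_s = P_b - 19 = 154.
The welfare triangle lost has base Q* - Q_t = 1.9 and height t = 19, so DWL = (1/2)(1.9)(19) = 18.05.

18.05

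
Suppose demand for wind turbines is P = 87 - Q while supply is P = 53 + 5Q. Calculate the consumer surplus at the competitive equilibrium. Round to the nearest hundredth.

Setting demand equal to supply, 34 = 6Q, so Q* = 5.6667 and P* = 81.3333.
The demand choke price is 87, so CS = (1/2)(Q*)(87 - P*) = (1/2)(5.6667)(5.6667) = 16.0556.

16.06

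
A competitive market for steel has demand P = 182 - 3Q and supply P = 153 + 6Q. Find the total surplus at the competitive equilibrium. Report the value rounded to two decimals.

46.72

Setting demand equal to supply, 29 = 9Q, so Q* = 3.2222 and P* = 172.3333.
Total surplus is the full triangle between the curves from 0 to Q*: (1/2)(3.2222)(182 - 153) = 46.7222.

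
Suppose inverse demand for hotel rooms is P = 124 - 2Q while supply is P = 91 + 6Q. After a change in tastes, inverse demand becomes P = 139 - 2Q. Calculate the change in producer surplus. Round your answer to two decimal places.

Initial equilibrium: Q_0 = 4.125, P_0 = 115.75; CS_0 = (1/2)(4.125)(8.25) = 17.0156, PS_0 = (1/2)(4.125)(24.75) = 51.0469.
New equilibrium: 139 - 2Q = 91 + 6Q gives Q_1 = 6, P_1 = 127; CS_1 = 36, PS_1 = 108.
Change in producer surplus = 108 - 51.0469 = 56.9531.

56.95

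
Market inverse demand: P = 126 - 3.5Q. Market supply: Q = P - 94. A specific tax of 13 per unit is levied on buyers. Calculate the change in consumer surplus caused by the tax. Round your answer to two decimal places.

-57.30

Rewriting supply in inverse form: P = 94 + Q.
Without the tax, 126 - 3.5Q = 94 + Q so Q* = 7.1111 and P* = 101.1111.
A tax on buyers shifts demand down by 13: (126 - 13) - 3.5Q = 94 + Q, so Q_t = 4.2222. Buyers pay P_b = 111.2222; sellers receive P_s = P_b - 13 = 98.2222.
CS falls from (1/2)(7.1111)(24.8889) = 88.4938 to (1/2)(4.2222)(14.7778) = 31.1975, a change of -57.2963.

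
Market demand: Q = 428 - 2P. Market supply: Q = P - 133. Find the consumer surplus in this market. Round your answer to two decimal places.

Rewriting demand in inverse form: P = 214 - 0.5Q.
Rewriting supply in inverse form: P = 133 + Q.
Set 214 - 0.5Q = 133 + Q, which gives 81 = 1.5Q, so Q* = 54 and P* = 214 - 0.5(54) = 187.
Consumer surplus is the triangle under demand above P*: (1/2)(54)(214 - 187) = (1/2)(54)(27) = 729.

729.00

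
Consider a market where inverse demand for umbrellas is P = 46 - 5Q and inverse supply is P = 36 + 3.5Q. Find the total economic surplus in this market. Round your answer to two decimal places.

Equilibrium: 46 - 5Q = 36 + 3.5Q, so Q* = 1.1765 and P* = 40.1176.
CS = (1/2)(1.1765)(5.8824) = 3.4602 and PS = (1/2)(1.1765)(4.1176) = 2.4221, so total surplus = 5.8824.

5.88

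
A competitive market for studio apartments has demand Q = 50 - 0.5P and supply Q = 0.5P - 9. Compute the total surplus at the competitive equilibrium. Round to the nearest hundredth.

840.50

Rewriting demand in inverse form: P = 100 - 2Q.
Rewriting supply in inverse form: P = 18 + 2Q.
Setting demand equal to supply, 82 = 4Q, so Q* = 20.5 and P* = 59.
Total surplus is the full triangle between the curves from 0 to Q*: (1/2)(20.5)(100 - 18) = 840.5.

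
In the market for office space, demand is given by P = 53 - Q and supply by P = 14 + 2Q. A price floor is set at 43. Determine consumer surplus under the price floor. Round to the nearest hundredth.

Free-market equilibrium: 53 - Q = 14 + 2Q gives Q* = 13, P* = 40.
At P = 43, buyers demand (53 - 43)/1 = 10 while sellers would supply more, so the quantity traded is 10 at price 43.
CS is the triangle under demand above 43: (1/2)(10)(53 - 43) = 50.

50.00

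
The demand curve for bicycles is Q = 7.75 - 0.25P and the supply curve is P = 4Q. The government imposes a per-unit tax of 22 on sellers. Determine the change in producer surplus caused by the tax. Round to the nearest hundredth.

Rewriting demand in inverse form: P = 31 - 4Q.
Pre-tax equilibrium: 31 - 4Q = 4Q gives Q* = 3.875, P* = 15.5.
A tax on sellers shifts supply up by 22: 31 - 4Q = 4Q + 22, so Q_t = 1.125. Buyers pay P_b = 26.5; sellers receive P_s = P_b - 22 = 4.5.
Producers lose the trapezoid between P_s and P* out to Q_t plus the triangle from Q_t to Q*: change in PS = 2.5312 - 30.0312 = -27.5.

-27.50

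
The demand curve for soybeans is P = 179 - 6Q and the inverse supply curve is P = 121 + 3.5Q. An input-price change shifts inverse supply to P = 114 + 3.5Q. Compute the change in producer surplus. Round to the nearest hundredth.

16.70

Initial equilibrium: Q_0 = 6.1053, P_0 = 142.3684; CS_0 = (1/2)(6.1053)(36.6316) = 111.8227, PS_0 = (1/2)(6.1053)(21.3684) = 65.2299.
New equilibrium: 179 - 6Q = 114 + 3.5Q gives Q_1 = 6.8421, P_1 = 137.9474; CS_1 = 140.4432, PS_1 = 81.9252.
Change in producer surplus = 81.9252 - 65.2299 = 16.6953.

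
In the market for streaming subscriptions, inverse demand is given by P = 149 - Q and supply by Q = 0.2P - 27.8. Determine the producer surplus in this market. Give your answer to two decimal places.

6.94

Rewriting supply in inverse form: P = 139 + 5Q.
Set 149 - Q = 139 + 5Q, which gives 10 = 6Q, so Q* = 1.6667 and P* = 149 - (1.6667) = 147.3333.
Producer surplus is the triangle above supply below P*: (1/2)(1.6667)(147.3333 - 139) = (1/2)(1.6667)(8.3333) = 6.9444.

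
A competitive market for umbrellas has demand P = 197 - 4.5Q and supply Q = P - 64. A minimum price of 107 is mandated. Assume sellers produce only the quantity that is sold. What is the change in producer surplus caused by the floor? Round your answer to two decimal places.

367.62

Rewriting supply in inverse form: P = 64 + Q.
Without the control, 197 - 4.5Q = 64 + Q so Q* = 24.1818 and P* = 88.1818.
At the floor price 107, quantity demanded is (197 - 107)/4.5 = 20; demand is the short side, so Q = 20 trades at P = 107.
PS goes from (1/2)(24.1818)(24.1818) = 292.3802 to 660 (computed as (107 - 64)(20) - (1/2)(1)(20)^2), a change of 367.6198.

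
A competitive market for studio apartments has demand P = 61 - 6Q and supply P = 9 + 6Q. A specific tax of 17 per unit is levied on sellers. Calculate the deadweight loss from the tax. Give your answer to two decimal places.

Pre-tax equilibrium: 61 - 6Q = 9 + 6Q gives Q* = 4.3333, P* = 35.
A tax on sellers shifts supply up by 17: 61 - 6Q = 9 + 6Q + 17, so Q_t = 2.9167. Buyers pay P_b = 43.5; sellers receive P_s = P_b - 17 = 26.5.
Deadweight loss is the triangle between the curves from Q_t to Q*: (1/2)(4.3333 - 2.9167)(17) = 12.0417.

12.04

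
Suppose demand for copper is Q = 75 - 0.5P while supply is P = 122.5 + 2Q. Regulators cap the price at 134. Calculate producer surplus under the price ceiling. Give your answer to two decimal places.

Rewriting demand in inverse form: P = 150 - 2Q.
Free-market equilibrium: 150 - 2Q = 122.5 + 2Q gives Q* = 6.875, P* = 136.25.
At P = 134, sellers supply (134 - 122.5)/2 = 5.75 while buyers want more, so the quantity traded is 5.75 at price 134.
PS is the triangle above supply below 134: (1/2)(5.75)(134 - 122.5) = 33.0625.

33.06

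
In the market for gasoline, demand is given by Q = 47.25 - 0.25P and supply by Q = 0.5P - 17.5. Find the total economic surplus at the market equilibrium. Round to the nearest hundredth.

Rewriting demand in inverse form: P = 189 - 4Q.
Rewriting supply in inverse form: P = 35 + 2Q.
Equilibrium: 189 - 4Q = 35 + 2Q, so Q* = 25.6667 and P* = 86.3333.
Total surplus is the full triangle between the curves from 0 to Q*: (1/2)(25.6667)(189 - 35) = 1976.3333.

1976.33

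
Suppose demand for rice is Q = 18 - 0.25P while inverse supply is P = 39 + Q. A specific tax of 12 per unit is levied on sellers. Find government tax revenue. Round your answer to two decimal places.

Rewriting demand in inverse form: P = 72 - 4Q.
Pre-tax equilibrium: 72 - 4Q = 39 + Q gives Q* = 6.6, P* = 45.6.
With the tax, sellers need 12 more per unit: 72 - 4Q = 39 + Q + 12, so Q_t = 4.2. Buyers pay P_b = 55.2; sellers receive P_s = P_b - 12 = 43.2.
Tax revenue = t x Q_t = 12 x 4.2 = 50.4.

50.40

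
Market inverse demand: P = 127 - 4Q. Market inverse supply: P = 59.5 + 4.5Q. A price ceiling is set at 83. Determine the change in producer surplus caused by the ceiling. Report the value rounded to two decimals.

Free-market equilibrium: 127 - 4Q = 59.5 + 4.5Q gives Q* = 7.9412, P* = 95.2353.
At P = 83, sellers supply (83 - 59.5)/4.5 = 5.2222 while buyers want more, so the quantity traded is 5.2222 at price 83.
PS goes from (1/2)(7.9412)(35.7353) = 141.8901 to 61.3611 (computed as (83 - 59.5)(5.2222) - (1/2)(4.5)(5.2222)^2), a change of -80.529.

-80.53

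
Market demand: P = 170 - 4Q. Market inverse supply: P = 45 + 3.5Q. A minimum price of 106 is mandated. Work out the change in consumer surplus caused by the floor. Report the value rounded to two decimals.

-43.56

Free-market equilibrium: 170 - 4Q = 45 + 3.5Q gives Q* = 16.6667, P* = 103.3333.
At P = 106, buyers demand (170 - 106)/4 = 16 while sellers would supply more, so the quantity traded is 16 at price 106.
CS goes from (1/2)(16.6667)(66.6667) = 555.5556 to 512 (computed as (170 - 106)(16) - (1/2)(4)(16)^2), a change of -43.5556.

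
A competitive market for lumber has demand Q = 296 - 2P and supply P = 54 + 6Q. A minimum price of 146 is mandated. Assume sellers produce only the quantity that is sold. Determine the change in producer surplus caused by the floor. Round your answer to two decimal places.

-307.41

Rewriting demand in inverse form: P = 148 - 0.5Q.
Free-market equilibrium: 148 - 0.5Q = 54 + 6Q gives Q* = 14.4615, P* = 140.7692.
At P = 146, buyers demand (148 - 146)/0.5 = 4 while sellers would supply more, so the quantity traded is 4 at price 146.
PS goes from (1/2)(14.4615)(86.7692) = 627.4083 to 320 (computed as (146 - 54)(4) - (1/2)(6)(4)^2), a change of -307.4083.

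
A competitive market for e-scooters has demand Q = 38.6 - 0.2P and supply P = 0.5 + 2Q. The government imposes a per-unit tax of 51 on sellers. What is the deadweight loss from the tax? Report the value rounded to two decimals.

185.79

Rewriting demand in inverse form: P = 193 - 5Q.
Pre-tax equilibrium: 193 - 5Q = 0.5 + 2Q gives Q* = 27.5, P* = 55.5.
With the tax, sellers need 51 more per unit: 193 - 5Q = 0.5 + 2Q + 51, so Q_t = 20.2143. Buyers pay P_b = 91.9286; sellers receive P_s = P_b - 51 = 40.9286.
The welfare triangle lost has base Q* - Q_t = 7.2857 and height t = 51, so DWL = (1/2)(7.2857)(51) = 185.7857.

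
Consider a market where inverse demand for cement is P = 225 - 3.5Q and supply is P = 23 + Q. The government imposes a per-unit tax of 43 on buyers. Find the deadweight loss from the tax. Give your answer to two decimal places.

205.44

Without the tax, 225 - 3.5Q = 23 + Q so Q* = 44.8889 and P* = 67.8889.
A tax on buyers shifts demand down by 43: (225 - 43) - 3.5Q = 23 + Q, so Q_t = 35.3333. Buyers pay P_b = 101.3333; sellers receive P_s = P_b - 43 = 58.3333.
Deadweight loss is the triangle between the curves from Q_t to Q*: (1/2)(44.8889 - 35.3333)(43) = 205.4444.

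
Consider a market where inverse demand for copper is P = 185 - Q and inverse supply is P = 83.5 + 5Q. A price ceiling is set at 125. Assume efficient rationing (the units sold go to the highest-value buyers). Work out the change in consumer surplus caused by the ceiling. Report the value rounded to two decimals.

Free-market equilibrium: 185 - Q = 83.5 + 5Q gives Q* = 16.9167, P* = 168.0833.
At P = 125, sellers supply (125 - 83.5)/5 = 8.3 while buyers want more, so the quantity traded is 8.3 at price 125.
CS goes from (1/2)(16.9167)(16.9167) = 143.0868 to 463.555 (computed as (185 - 125)(8.3) - (1/2)(1)(8.3)^2), a change of 320.4682.

320.47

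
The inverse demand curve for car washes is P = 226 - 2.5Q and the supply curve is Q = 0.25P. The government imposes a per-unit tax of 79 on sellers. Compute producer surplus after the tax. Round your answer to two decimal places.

1022.91

Rewriting supply in inverse form: P = 4Q.
Without the tax, 226 - 2.5Q = 4Q so Q* = 34.7692 and P* = 139.0769.
With the tax, sellers need 79 more per unit: 226 - 2.5Q = 4Q + 79, so Q_t = 22.6154. Buyers pay P_b = 169.4615; sellers receive P_s = P_b - 79 = 90.4615.
Producer surplus is the triangle above supply below P_s: (1/2)(22.6154)(90.4615 - 0) = 1022.9112.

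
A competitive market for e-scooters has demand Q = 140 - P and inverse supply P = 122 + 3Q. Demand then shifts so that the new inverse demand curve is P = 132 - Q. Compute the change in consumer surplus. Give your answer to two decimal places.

Rewriting demand in inverse form: P = 140 - Q.
Initial equilibrium: Q_0 = 4.5, P_0 = 135.5; CS_0 = (1/2)(4.5)(4.5) = 10.125, PS_0 = (1/2)(4.5)(13.5) = 30.375.
New equilibrium: 132 - Q = 122 + 3Q gives Q_1 = 2.5, P_1 = 129.5; CS_1 = 3.125, PS_1 = 9.375.
Change in consumer surplus = 3.125 - 10.125 = -7.

-7.00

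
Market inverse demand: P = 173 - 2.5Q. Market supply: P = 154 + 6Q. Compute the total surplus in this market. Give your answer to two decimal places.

Equilibrium: 173 - 2.5Q = 154 + 6Q, so Q* = 2.2353 and P* = 167.4118.
Total surplus is the full triangle between the curves from 0 to Q*: (1/2)(2.2353)(173 - 154) = 21.2353.

21.24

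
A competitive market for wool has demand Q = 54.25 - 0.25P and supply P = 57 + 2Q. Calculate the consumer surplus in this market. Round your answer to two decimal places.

1422.22

Rewriting demand in inverse form: P = 217 - 4Q.
Set 217 - 4Q = 57 + 2Q, which gives 160 = 6Q, so Q* = 26.6667 and P* = 217 - 4(26.6667) = 110.3333.
The demand choke price is 217, so CS = (1/2)(Q*)(217 - P*) = (1/2)(26.6667)(106.6667) = 1422.2222.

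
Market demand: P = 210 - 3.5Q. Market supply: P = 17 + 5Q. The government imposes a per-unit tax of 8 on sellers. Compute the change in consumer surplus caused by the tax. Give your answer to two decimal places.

-73.25

Pre-tax equilibrium: 210 - 3.5Q = 17 + 5Q gives Q* = 22.7059, P* = 130.5294.
A tax on sellers shifts supply up by 8: 210 - 3.5Q = 17 + 5Q + 8, so Q_t = 21.7647. Buyers pay P_b = 133.8235; sellers receive P_s = P_b - 8 = 125.8235.
Consumers lose the trapezoid between P* and P_b out to Q_t plus the triangle from Q_t to Q*: change in CS = 828.9792 - 902.2249 = -73.2457.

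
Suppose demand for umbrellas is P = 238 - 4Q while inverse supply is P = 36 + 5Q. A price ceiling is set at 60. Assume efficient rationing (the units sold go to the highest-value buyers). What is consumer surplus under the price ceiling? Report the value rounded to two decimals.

Free-market equilibrium: 238 - 4Q = 36 + 5Q gives Q* = 22.4444, P* = 148.2222.
At the ceiling price 60, quantity supplied is (60 - 36)/5 = 4.8; supply is the short side, so Q = 4.8 trades at P = 60.
The demand price at Q = 4.8 is 218.8. CS is the trapezoid between demand and 60 over [0, 4.8]: (1/2)[(238 - 60) + (218.8 - 60)](4.8) = 808.32.

808.32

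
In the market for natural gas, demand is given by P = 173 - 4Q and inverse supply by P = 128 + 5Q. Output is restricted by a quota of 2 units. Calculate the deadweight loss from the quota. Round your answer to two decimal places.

Without the quota, 173 - 4Q = 128 + 5Q gives Q* = 5.
At Q = 2 the demand price is 173 - 4(2) = 165 and the supply price is 128 + 5(2) = 138.
DWL = (1/2)(gap between curves at 2) x (Q* - 2) = (1/2)(27)(3) = 40.5.

40.50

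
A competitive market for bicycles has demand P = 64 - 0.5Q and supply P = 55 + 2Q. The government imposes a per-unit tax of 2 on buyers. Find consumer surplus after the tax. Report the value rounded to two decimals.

1.96

Without the tax, 64 - 0.5Q = 55 + 2Q so Q* = 3.6 and P* = 62.2.
With the tax, buyers' net willingness to pay falls by 2: (64 - 2) - 0.5Q = 55 + 2Q, so Q_t = 2.8. Buyers pay P_b = 62.6; sellers receive P_s = P_b - 2 = 60.6.
CS = (1/2)(Q_t)(64 - P_b) = (1/2)(2.8)(1.4) = 1.96.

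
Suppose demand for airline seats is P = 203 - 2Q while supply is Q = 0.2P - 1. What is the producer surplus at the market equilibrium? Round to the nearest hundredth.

Rewriting supply in inverse form: P = 5 + 5Q.
Set 203 - 2Q = 5 + 5Q, which gives 198 = 7Q, so Q* = 28.2857 and P* = 203 - 2(28.2857) = 146.4286.
The supply curve's price intercept is 5, so PS = (1/2)(Q*)(P* - 5) = (1/2)(28.2857)(141.4286) = 2000.2041.

2000.20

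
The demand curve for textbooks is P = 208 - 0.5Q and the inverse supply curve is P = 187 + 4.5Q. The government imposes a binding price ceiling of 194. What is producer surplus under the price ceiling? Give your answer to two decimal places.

Free-market equilibrium: 208 - 0.5Q = 187 + 4.5Q gives Q* = 4.2, P* = 205.9.
At the ceiling price 194, quantity supplied is (194 - 187)/4.5 = 1.5556; supply is the short side, so Q = 1.5556 trades at P = 194.
PS is the triangle above supply below 194: (1/2)(1.5556)(194 - 187) = 5.4444.

5.44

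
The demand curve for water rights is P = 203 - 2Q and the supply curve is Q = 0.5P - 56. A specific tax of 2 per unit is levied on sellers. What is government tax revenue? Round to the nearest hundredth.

44.50

Rewriting supply in inverse form: P = 112 + 2Q.
Without the tax, 203 - 2Q = 112 + 2Q so Q* = 22.75 and P* = 157.5.
With the tax, sellers need 2 more per unit: 203 - 2Q = 112 + 2Q + 2, so Q_t = 22.25. Buyers pay P_b = 158.5; sellers receive P_s = P_b - 2 = 156.5.
Revenue is the tax times quantity traded: 2 x 22.25 = 44.5.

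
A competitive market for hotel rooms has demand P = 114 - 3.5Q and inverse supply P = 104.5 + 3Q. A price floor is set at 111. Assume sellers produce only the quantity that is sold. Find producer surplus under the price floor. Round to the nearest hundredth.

Free-market equilibrium: 114 - 3.5Q = 104.5 + 3Q gives Q* = 1.4615, P* = 108.8846.
At the floor price 111, quantity demanded is (114 - 111)/3.5 = 0.8571; demand is the short side, so Q = 0.8571 trades at P = 111.
The supply price at Q = 0.8571 is 107.0714. PS is the trapezoid between 111 and supply over [0, 0.8571]: (1/2)[(111 - 104.5) + (111 - 107.0714)](0.8571) = 4.4694.

4.47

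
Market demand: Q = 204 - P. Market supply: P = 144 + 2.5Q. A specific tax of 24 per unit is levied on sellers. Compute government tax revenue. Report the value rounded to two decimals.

Rewriting demand in inverse form: P = 204 - Q.
Without the tax, 204 - Q = 144 + 2.5Q so Q* = 17.1429 and P* = 186.8571.
A tax on sellers shifts supply up by 24: 204 - Q = 144 + 2.5Q + 24, so Q_t = 10.2857. Buyers pay P_b = 193.7143; sellers receive P_s = P_b - 24 = 169.7143.
Tax revenue = t x Q_t = 24 x 10.2857 = 246.8571.

246.86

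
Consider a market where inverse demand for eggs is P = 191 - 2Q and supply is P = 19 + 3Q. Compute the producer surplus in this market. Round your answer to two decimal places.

1775.04

Setting demand equal to supply, 172 = 5Q, so Q* = 34.4 and P* = 122.2.
Producer surplus is the triangle above supply below P*: (1/2)(34.4)(122.2 - 19) = (1/2)(34.4)(103.2) = 1775.04.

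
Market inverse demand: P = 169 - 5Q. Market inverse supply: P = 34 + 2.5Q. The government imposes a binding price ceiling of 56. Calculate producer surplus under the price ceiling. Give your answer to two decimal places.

96.80

Without the control, 169 - 5Q = 34 + 2.5Q so Q* = 18 and P* = 79.
At the ceiling price 56, quantity supplied is (56 - 34)/2.5 = 8.8; supply is the short side, so Q = 8.8 trades at P = 56.
PS is the triangle above supply below 56: (1/2)(8.8)(56 - 34) = 96.8.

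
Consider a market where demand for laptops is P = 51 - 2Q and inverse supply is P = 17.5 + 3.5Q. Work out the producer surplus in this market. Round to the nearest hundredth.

64.92

Equilibrium: 51 - 2Q = 17.5 + 3.5Q, so Q* = 6.0909 and P* = 38.8182.
Producer surplus is the triangle above supply below P*: (1/2)(6.0909)(38.8182 - 17.5) = (1/2)(6.0909)(21.3182) = 64.9236.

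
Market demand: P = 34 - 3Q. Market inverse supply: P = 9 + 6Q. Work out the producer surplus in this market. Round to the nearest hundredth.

Set 34 - 3Q = 9 + 6Q, which gives 25 = 9Q, so Q* = 2.7778 and P* = 34 - 3(2.7778) = 25.6667.
Producer surplus is the triangle above supply below P*: (1/2)(2.7778)(25.6667 - 9) = (1/2)(2.7778)(16.6667) = 23.1481.

23.15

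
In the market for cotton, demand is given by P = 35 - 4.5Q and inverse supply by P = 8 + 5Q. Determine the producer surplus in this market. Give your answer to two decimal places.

Set 35 - 4.5Q = 8 + 5Q, which gives 27 = 9.5Q, so Q* = 2.8421 and P* = 35 - 4.5(2.8421) = 22.2105.
PS is the area between P* and the supply curve from 0 to Q*: (1/2)(2.8421)(14.2105) = 20.1939.

20.19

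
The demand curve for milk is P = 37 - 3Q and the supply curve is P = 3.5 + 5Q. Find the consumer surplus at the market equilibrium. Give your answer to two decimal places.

Setting demand equal to supply, 33.5 = 8Q, so Q* = 4.1875 and P* = 24.4375.
The demand choke price is 37, so CS = (1/2)(Q*)(37 - P*) = (1/2)(4.1875)(12.5625) = 26.3027.

26.30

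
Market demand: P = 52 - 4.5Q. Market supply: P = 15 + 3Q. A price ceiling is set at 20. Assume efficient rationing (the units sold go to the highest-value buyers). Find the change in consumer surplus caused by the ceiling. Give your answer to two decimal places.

-7.68

Without the control, 52 - 4.5Q = 15 + 3Q so Q* = 4.9333 and P* = 29.8.
At P = 20, sellers supply (20 - 15)/3 = 1.6667 while buyers want more, so the quantity traded is 1.6667 at price 20.
CS goes from (1/2)(4.9333)(22.2) = 54.76 to 47.0833 (computed as (52 - 20)(1.6667) - (1/2)(4.5)(1.6667)^2), a change of -7.6767.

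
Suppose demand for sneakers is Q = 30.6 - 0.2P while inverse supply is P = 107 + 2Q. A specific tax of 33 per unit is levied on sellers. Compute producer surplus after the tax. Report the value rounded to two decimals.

Rewriting demand in inverse form: P = 153 - 5Q.
Without the tax, 153 - 5Q = 107 + 2Q so Q* = 6.5714 and P* = 120.1429.
With the tax, sellers need 33 more per unit: 153 - 5Q = 107 + 2Q + 33, so Q_t = 1.8571. Buyers pay P_b = 143.7143; sellers receive P_s = P_b - 33 = 110.7143.
Producer surplus is the triangle above supply below P_s: (1/2)(1.8571)(110.7143 - 107) = 3.449.

3.45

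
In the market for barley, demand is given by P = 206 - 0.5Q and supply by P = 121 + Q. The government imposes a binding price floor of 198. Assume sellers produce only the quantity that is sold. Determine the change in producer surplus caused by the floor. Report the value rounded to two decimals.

-501.56

Free-market equilibrium: 206 - 0.5Q = 121 + Q gives Q* = 56.6667, P* = 177.6667.
At P = 198, buyers demand (206 - 198)/0.5 = 16 while sellers would supply more, so the quantity traded is 16 at price 198.
PS goes from (1/2)(56.6667)(56.6667) = 1605.5556 to 1104 (computed as (198 - 121)(16) - (1/2)(1)(16)^2), a change of -501.5556.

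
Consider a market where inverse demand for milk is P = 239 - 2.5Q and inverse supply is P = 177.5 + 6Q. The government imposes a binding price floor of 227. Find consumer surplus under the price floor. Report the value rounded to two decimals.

Free-market equilibrium: 239 - 2.5Q = 177.5 + 6Q gives Q* = 7.2353, P* = 220.9118.
At the floor price 227, quantity demanded is (239 - 227)/2.5 = 4.8; demand is the short side, so Q = 4.8 trades at P = 227.
CS is the triangle under demand above 227: (1/2)(4.8)(239 - 227) = 28.8.

28.80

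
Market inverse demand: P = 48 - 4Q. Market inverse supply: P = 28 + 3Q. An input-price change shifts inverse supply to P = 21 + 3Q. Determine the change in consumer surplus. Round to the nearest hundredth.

13.43

Initial equilibrium: Q_0 = 2.8571, P_0 = 36.5714; CS_0 = (1/2)(2.8571)(11.4286) = 16.3265, PS_0 = (1/2)(2.8571)(8.5714) = 12.2449.
New equilibrium: 48 - 4Q = 21 + 3Q gives Q_1 = 3.8571, P_1 = 32.5714; CS_1 = 29.7551, PS_1 = 22.3163.
Change in consumer surplus = 29.7551 - 16.3265 = 13.4286.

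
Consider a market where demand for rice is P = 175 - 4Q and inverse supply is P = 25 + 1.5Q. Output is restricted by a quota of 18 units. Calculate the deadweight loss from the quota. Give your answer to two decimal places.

236.45

Unrestricted equilibrium: Q* = (175 - 25)/(4 + 1.5) = 27.2727.
At Q = 18 the demand price is 175 - 4(18) = 103 and the supply price is 25 + 1.5(18) = 52.
DWL = (1/2)(gap between curves at 18) x (Q* - 18) = (1/2)(51)(9.2727) = 236.4545.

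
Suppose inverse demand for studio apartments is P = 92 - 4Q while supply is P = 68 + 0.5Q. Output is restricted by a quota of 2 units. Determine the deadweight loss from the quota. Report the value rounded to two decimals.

25.00

Unrestricted equilibrium: Q* = (92 - 68)/(4 + 0.5) = 5.3333.
At Q = 2 the demand price is 92 - 4(2) = 84 and the supply price is 68 + 0.5(2) = 69.
DWL = (1/2)(gap between curves at 2) x (Q* - 2) = (1/2)(15)(3.3333) = 25.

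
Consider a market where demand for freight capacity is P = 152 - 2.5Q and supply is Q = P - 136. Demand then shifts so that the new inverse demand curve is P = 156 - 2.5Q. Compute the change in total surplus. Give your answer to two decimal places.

Rewriting supply in inverse form: P = 136 + Q.
Initial equilibrium: Q_0 = 4.5714, P_0 = 140.5714; CS_0 = (1/2)(4.5714)(11.4286) = 26.1224, PS_0 = (1/2)(4.5714)(4.5714) = 10.449.
New equilibrium: 156 - 2.5Q = 136 + Q gives Q_1 = 5.7143, P_1 = 141.7143; CS_1 = 40.8163, PS_1 = 16.3265.
Change in total surplus = (40.8163 + 16.3265) - (26.1224 + 10.449) = 20.5714.

20.57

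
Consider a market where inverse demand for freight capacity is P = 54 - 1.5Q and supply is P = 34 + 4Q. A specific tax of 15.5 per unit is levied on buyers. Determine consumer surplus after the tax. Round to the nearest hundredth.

Pre-tax equilibrium: 54 - 1.5Q = 34 + 4Q gives Q* = 3.6364, P* = 48.5455.
A tax on buyers shifts demand down by 15.5: (54 - 15.5) - 1.5Q = 34 + 4Q, so Q_t = 0.8182. Buyers pay P_b = 52.7727; sellers receive P_s = P_b - 15.5 = 37.2727.
CS = (1/2)(Q_t)(54 - P_b) = (1/2)(0.8182)(1.2273) = 0.5021.

0.50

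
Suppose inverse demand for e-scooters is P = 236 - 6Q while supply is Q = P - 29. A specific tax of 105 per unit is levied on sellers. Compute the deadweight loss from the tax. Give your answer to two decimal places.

787.50

Rewriting supply in inverse form: P = 29 + Q.
Without the tax, 236 - 6Q = 29 + Q so Q* = 29.5714 and P* = 58.5714.
A tax on sellers shifts supply up by 105: 236 - 6Q = 29 + Q + 105, so Q_t = 14.5714. Buyers pay P_b = 148.5714; sellers receive P_s = P_b - 105 = 43.5714.
The welfare triangle lost has base Q* - Q_t = 15 and height t = 105, so DWL = (1/2)(15)(105) = 787.5.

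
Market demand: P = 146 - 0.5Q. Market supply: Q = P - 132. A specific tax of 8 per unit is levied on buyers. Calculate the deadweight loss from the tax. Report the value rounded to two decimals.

21.33

Rewriting supply in inverse form: P = 132 + Q.
Without the tax, 146 - 0.5Q = 132 + Q so Q* = 9.3333 and P* = 141.3333.
A tax on buyers shifts demand down by 8: (146 - 8) - 0.5Q = 132 + Q, so Q_t = 4. Buyers pay P_b = 144; sellers receive P_s = P_b - 8 = 136.
Deadweight loss is the triangle between the curves from Q_t to Q*: (1/2)(9.3333 - 4)(8) = 21.3333.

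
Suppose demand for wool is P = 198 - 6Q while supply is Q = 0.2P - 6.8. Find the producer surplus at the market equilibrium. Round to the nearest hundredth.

Rewriting supply in inverse form: P = 34 + 5Q.
Set 198 - 6Q = 34 + 5Q, which gives 164 = 11Q, so Q* = 14.9091 and P* = 198 - 6(14.9091) = 108.5455.
Producer surplus is the triangle above supply below P*: (1/2)(14.9091)(108.5455 - 34) = (1/2)(14.9091)(74.5455) = 555.7025.

555.70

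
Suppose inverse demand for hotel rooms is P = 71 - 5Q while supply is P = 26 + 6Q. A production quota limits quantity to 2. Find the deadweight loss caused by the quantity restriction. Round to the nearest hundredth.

24.05

Without the quota, 71 - 5Q = 26 + 6Q gives Q* = 4.0909.
At Q = 2 the demand price is 71 - 5(2) = 61 and the supply price is 26 + 6(2) = 38.
DWL = (1/2)(gap between curves at 2) x (Q* - 2) = (1/2)(23)(2.0909) = 24.0455.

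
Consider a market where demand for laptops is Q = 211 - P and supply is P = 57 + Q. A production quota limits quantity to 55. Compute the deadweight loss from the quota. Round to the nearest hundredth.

484.00

Rewriting demand in inverse form: P = 211 - Q.
Without the quota, 211 - Q = 57 + Q gives Q* = 77.
At Q = 55 the demand price is 211 - (55) = 156 and the supply price is 57 + (55) = 112.
DWL = (1/2)(gap between curves at 55) x (Q* - 55) = (1/2)(44)(22) = 484.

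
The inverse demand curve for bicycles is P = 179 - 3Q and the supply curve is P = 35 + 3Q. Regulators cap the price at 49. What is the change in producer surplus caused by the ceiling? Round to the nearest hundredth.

-831.33

Free-market equilibrium: 179 - 3Q = 35 + 3Q gives Q* = 24, P* = 107.
At P = 49, sellers supply (49 - 35)/3 = 4.6667 while buyers want more, so the quantity traded is 4.6667 at price 49.
PS goes from (1/2)(24)(72) = 864 to 32.6667 (computed as (49 - 35)(4.6667) - (1/2)(3)(4.6667)^2), a change of -831.3333.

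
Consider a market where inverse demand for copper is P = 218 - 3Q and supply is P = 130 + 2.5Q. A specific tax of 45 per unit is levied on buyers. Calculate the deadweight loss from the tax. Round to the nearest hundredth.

184.09

Without the tax, 218 - 3Q = 130 + 2.5Q so Q* = 16 and P* = 170.
With the tax, buyers' net willingness to pay falls by 45: (218 - 45) - 3Q = 130 + 2.5Q, so Q_t = 7.8182. Buyers pay P_b = 194.5455; sellers receive P_s = P_b - 45 = 149.5455.
The welfare triangle lost has base Q* - Q_t = 8.1818 and height t = 45, so DWL = (1/2)(8.1818)(45) = 184.0909.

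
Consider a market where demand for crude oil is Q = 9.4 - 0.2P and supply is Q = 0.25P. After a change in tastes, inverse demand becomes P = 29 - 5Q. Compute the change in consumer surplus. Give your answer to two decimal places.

-42.22

Rewriting demand in inverse form: P = 47 - 5Q.
Rewriting supply in inverse form: P = 4Q.
Initial equilibrium: Q_0 = 5.2222, P_0 = 20.8889; CS_0 = (1/2)(5.2222)(26.1111) = 68.179, PS_0 = (1/2)(5.2222)(20.8889) = 54.5432.
New equilibrium: 29 - 5Q = 4Q gives Q_1 = 3.2222, P_1 = 12.8889; CS_1 = 25.9568, PS_1 = 20.7654.
Change in consumer surplus = 25.9568 - 68.179 = -42.2222.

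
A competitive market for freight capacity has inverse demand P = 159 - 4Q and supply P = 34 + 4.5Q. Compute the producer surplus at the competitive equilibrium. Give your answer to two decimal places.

Set 159 - 4Q = 34 + 4.5Q, which gives 125 = 8.5Q, so Q* = 14.7059 and P* = 159 - 4(14.7059) = 100.1765.
The supply curve's price intercept is 34, so PS = (1/2)(Q*)(P* - 34) = (1/2)(14.7059)(66.1765) = 486.5917.

486.59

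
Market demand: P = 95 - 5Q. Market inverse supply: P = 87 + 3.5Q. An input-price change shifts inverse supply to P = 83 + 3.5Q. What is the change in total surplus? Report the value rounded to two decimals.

4.71

Initial equilibrium: Q_0 = 0.9412, P_0 = 90.2941; CS_0 = (1/2)(0.9412)(4.7059) = 2.2145, PS_0 = (1/2)(0.9412)(3.2941) = 1.5502.
New equilibrium: 95 - 5Q = 83 + 3.5Q gives Q_1 = 1.4118, P_1 = 87.9412; CS_1 = 4.9827, PS_1 = 3.4879.
Change in total surplus = (4.9827 + 3.4879) - (2.2145 + 1.5502) = 4.7059.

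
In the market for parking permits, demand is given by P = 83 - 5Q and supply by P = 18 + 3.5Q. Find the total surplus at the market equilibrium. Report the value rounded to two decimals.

Setting demand equal to supply, 65 = 8.5Q, so Q* = 7.6471 and P* = 44.7647.
Total surplus is the full triangle between the curves from 0 to Q*: (1/2)(7.6471)(83 - 18) = 248.5294.

248.53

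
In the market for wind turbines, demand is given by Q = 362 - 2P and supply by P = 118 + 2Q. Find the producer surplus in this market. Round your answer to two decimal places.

635.04

Rewriting demand in inverse form: P = 181 - 0.5Q.
Equilibrium: 181 - 0.5Q = 118 + 2Q, so Q* = 25.2 and P* = 168.4.
Producer surplus is the triangle above supply below P*: (1/2)(25.2)(168.4 - 118) = (1/2)(25.2)(50.4) = 635.04.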